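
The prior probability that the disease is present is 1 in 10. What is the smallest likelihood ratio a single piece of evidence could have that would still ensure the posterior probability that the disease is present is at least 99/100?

891

Prior odds = 0.1/0.9 = 1/9.
Target odds = 0.99/0.01 = 99.
Required Bayes factor = 99 ÷ (1/9) = 891.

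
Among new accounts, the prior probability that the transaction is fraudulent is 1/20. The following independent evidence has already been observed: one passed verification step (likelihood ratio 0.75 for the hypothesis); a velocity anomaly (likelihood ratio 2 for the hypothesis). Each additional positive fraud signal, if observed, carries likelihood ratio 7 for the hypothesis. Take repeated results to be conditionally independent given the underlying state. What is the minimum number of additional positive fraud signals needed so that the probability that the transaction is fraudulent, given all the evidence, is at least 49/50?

Prior odds = 0.05/0.95 = 1/19.
Combined Bayes factor of the evidence already in hand = 0.75 × 2 = 1.5.
Odds after that evidence = (1/19) × 1.5 = 3/38.
Target odds = 0.98/0.02 = 49.
Need 7ⁿ ≥ 49 ÷ (3/38) = 1862/3.
7³ = 343 falls short of 1862/3 but 7⁴ = 2401 reaches it, so n = 4.

4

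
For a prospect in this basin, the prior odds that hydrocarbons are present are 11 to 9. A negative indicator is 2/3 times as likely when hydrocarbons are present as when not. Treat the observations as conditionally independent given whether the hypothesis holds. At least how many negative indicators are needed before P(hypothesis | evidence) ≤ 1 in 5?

Prior odds = 11/9.
Likelihood ratio per negative indicator = 2/3.
Target odds: 0.2 ÷ 0.8 = 0.25.
Need (11/9) × (2/3)ⁿ ≤ 0.25, i.e. (2/3)ⁿ ≤ 9/44.
(2/3)³ = 8/27 is still above 9/44 but (2/3)⁴ = 16/81 is at or below it, so n = 4.

4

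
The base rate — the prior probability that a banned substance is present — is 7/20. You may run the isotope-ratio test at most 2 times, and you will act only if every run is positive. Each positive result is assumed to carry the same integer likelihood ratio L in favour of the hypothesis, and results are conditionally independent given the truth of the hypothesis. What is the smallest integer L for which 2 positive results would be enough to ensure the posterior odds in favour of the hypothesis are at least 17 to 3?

4

Prior odds = 0.35/0.65 = 7/13.
Target odds = 17/3.
Need L² ≥ 17/3 ÷ (7/13) = 221/21.
3² = 9 < 221/21 ≤ 16 = 4², so L = 4.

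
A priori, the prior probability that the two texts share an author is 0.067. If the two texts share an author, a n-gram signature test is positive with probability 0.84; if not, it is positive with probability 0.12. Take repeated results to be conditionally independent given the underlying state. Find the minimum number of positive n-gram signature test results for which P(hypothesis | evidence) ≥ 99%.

Prior odds = 0.067/0.933 = 67/933.
Likelihood ratio of a positive = 0.84/0.12 = 7.
Target odds: 0.99 ÷ 0.01 = 99.
Need (67/933) × 7ⁿ ≥ 99, i.e. 7ⁿ ≥ 92367/67.
7³ = 343 falls short of 92367/67 but 7⁴ = 2401 reaches it, so n = 4.

4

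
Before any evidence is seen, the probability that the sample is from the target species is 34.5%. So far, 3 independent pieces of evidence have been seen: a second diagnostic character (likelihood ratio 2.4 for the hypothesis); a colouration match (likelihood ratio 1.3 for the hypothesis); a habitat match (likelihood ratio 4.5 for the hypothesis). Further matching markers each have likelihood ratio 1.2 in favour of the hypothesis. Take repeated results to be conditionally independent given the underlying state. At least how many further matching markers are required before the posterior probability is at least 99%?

15

Prior odds = 0.345/0.655 = 69/131.
Combined Bayes factor of the evidence already in hand = 2.4 × 1.3 × 4.5 = 14.04.
Odds after that evidence = (69/131) × 14.04 = 24219/3275.
Target odds = 0.99/0.01 = 99.
Need 1.2ⁿ ≥ 99 ÷ (24219/3275) = 36025/2691.
1.2¹⁴ ≈12.8392 falls short of 36025/2691 but 1.2¹⁵ ≈15.407 reaches it, so n = 15.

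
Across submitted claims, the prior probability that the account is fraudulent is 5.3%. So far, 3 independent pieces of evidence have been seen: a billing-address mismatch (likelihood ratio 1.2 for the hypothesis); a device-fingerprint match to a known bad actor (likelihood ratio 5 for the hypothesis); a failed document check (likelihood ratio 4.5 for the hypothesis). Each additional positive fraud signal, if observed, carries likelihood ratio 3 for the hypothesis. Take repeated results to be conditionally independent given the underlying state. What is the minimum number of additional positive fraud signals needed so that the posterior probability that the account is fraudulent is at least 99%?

Prior odds = 0.053/0.947 = 53/947.
Combined Bayes factor of the evidence already in hand = 1.2 × 5 × 4.5 = 27.
Odds after that evidence = (53/947) × 27 = 1431/947.
Target odds = 0.99/0.01 = 99.
Need 3ⁿ ≥ 99 ÷ (1431/947) = 10417/159.
3³ = 27 falls short of 10417/159 but 3⁴ = 81 reaches it, so n = 4.

4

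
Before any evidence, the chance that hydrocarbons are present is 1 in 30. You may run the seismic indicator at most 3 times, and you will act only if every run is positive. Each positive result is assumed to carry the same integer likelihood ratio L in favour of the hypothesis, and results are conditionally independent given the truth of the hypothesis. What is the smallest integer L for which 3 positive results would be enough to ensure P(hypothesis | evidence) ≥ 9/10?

7

Prior odds = (1/30)/(29/30) = 1/29.
Target odds = 0.9/0.1 = 9.
Need L³ ≥ 9 ÷ (1/29) = 261.
6³ = 216 < 261 ≤ 343 = 7³, so L = 7.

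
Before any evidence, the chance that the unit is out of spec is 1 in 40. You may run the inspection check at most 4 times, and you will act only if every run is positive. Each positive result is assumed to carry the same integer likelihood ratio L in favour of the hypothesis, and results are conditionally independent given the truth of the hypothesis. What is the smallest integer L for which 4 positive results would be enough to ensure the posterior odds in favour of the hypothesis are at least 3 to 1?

Prior odds = 0.025/0.975 = 1/39.
Target odds = 3.
Need L⁴ ≥ 3 ÷ (1/39) = 117.
3⁴ = 81 < 117 ≤ 256 = 4⁴, so L = 4.

4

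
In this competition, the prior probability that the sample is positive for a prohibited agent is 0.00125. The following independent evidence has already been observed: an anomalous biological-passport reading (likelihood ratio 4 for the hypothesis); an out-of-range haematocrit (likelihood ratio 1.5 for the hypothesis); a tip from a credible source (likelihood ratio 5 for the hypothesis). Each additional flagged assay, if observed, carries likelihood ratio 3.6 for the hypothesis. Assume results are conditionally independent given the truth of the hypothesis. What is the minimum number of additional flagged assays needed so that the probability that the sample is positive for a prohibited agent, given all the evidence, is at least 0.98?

Prior odds = 0.00125/0.99875 = 1/799.
Combined Bayes factor of the evidence already in hand = 4 × 1.5 × 5 = 30.
Odds after that evidence = (1/799) × 30 = 30/799.
Target odds = 0.98/0.02 = 49.
Need 3.6ⁿ ≥ 49 ÷ (30/799) = 39151/30.
3.6⁵ = 604.66176 falls short of 39151/30 but 3.6⁶ = 34012224/15625 reaches it, so n = 6.

6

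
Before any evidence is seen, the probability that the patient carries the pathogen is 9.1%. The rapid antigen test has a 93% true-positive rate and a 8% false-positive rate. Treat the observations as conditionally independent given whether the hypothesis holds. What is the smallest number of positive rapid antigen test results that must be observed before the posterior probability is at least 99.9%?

Prior odds: 0.091 ÷ 0.909 = 91/909.
Likelihood ratio of a positive result = 0.93/0.08 = 11.625.
Target odds: 0.999 ÷ 0.001 = 999.
Require 11.625ⁿ ≥ 999 ÷ (91/909) = 908091/91.
11.625³ = 804357/512 falls short of 908091/91 but 11.625⁴ = 74805201/4096 reaches it, so n = 4.

4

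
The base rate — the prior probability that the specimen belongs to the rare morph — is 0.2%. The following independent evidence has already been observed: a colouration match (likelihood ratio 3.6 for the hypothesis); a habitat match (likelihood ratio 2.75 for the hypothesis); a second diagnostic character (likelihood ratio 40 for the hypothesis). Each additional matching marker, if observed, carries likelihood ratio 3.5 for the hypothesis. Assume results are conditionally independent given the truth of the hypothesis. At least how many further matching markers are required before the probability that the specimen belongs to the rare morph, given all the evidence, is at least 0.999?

6

Prior odds = 0.002/0.998 = 1/499.
Combined Bayes factor of the evidence already in hand = 3.6 × 2.75 × 40 = 396.
Odds after that evidence = (1/499) × 396 = 396/499.
Target odds = 0.999/0.001 = 999.
Need 3.5ⁿ ≥ 999 ÷ (396/499) = 55389/44.
3.5⁵ = 525.21875 falls short of 55389/44 but 3.5⁶ = 1838.265625 reaches it, so n = 6.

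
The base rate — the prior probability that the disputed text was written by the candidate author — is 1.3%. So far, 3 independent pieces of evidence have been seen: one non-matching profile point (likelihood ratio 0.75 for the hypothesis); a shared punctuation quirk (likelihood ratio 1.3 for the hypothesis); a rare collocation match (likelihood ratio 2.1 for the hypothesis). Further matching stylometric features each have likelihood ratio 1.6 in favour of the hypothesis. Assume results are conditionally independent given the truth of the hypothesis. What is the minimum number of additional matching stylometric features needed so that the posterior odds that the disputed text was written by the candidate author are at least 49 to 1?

Prior odds = 0.013/0.987 = 13/987.
Combined Bayes factor of the evidence already in hand = 0.75 × 1.3 × 2.1 = 2.0475.
Odds after that evidence = (13/987) × 2.0475 = 507/18800.
Target odds = 49.
Need 1.6ⁿ ≥ 49 ÷ (507/18800) = 921200/507.
1.6¹⁵ ≈1152.92 falls short of 921200/507 but 1.6¹⁶ ≈1844.67 reaches it, so n = 16.

16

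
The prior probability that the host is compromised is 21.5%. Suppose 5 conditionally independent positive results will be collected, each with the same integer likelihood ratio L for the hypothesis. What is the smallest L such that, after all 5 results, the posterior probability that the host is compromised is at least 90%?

Prior odds = 0.215/0.785 = 43/157.
Target odds = 0.9/0.1 = 9.
Need L⁵ ≥ 9 ÷ (43/157) = 1413/43.
2⁵ = 32 < 1413/43 ≤ 243 = 3⁵, so L = 3.

3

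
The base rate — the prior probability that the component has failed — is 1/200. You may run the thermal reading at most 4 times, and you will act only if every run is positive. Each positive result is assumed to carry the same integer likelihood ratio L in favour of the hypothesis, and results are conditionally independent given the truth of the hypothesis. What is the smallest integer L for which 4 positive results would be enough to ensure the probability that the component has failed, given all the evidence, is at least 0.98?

10

Prior odds = 0.005/0.995 = 1/199.
Target odds = 0.98/0.02 = 49.
Need L⁴ ≥ 49 ÷ (1/199) = 9751.
9⁴ = 6561 < 9751 ≤ 10000 = 10⁴, so L = 10.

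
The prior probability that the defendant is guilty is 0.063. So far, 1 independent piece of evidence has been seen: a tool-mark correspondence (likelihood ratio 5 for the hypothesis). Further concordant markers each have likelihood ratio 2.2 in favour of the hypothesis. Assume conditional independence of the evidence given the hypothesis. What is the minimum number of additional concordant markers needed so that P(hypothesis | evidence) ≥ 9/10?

5

Prior odds = 0.063/0.937 = 63/937.
Bayes factor of the evidence already in hand = 5.
Odds after that evidence = (63/937) × 5 = 315/937.
Target odds = 0.9/0.1 = 9.
Need 2.2ⁿ ≥ 9 ÷ (315/937) = 937/35.
2.2⁴ = 23.4256 falls short of 937/35 but 2.2⁵ = 51.53632 reaches it, so n = 5.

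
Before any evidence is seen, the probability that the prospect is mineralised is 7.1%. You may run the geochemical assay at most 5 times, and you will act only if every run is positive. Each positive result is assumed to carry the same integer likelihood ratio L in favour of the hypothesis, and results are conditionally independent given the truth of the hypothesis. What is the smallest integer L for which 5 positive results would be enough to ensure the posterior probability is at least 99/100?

Prior odds = 0.071/0.929 = 71/929.
Target odds = 0.99/0.01 = 99.
Need L⁵ ≥ 99 ÷ (71/929) = 91971/71.
4⁵ = 1024 < 91971/71 ≤ 3125 = 5⁵, so L = 5.

5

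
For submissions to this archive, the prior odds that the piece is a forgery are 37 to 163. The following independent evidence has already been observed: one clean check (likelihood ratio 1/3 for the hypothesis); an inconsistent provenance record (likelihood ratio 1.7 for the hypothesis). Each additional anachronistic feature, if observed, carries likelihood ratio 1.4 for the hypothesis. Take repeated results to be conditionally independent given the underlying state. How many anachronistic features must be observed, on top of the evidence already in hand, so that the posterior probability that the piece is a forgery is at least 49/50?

18

Prior odds = 37/163.
Combined Bayes factor of the evidence already in hand = (1/3) × 1.7 = 17/30.
Odds after that evidence = (37/163) × 17/30 = 629/4890.
Target odds = 0.98/0.02 = 49.
Need 1.4ⁿ ≥ 49 ÷ (629/4890) = 239610/629.
1.4¹⁷ ≈304.913 falls short of 239610/629 but 1.4¹⁸ ≈426.879 reaches it, so n = 18.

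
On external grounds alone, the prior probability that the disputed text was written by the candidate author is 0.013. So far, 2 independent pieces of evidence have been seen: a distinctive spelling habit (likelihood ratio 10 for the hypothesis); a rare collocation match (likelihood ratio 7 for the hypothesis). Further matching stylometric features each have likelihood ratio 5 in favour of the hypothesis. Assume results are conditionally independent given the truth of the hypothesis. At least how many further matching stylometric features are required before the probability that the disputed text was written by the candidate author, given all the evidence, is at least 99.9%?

5

Prior odds = 0.013/0.987 = 13/987.
Combined Bayes factor of the evidence already in hand = 10 × 7 = 70.
Odds after that evidence = (13/987) × 70 = 130/141.
Target odds = 0.999/0.001 = 999.
Need 5ⁿ ≥ 999 ÷ (130/141) = 140859/130.
5⁴ = 625 falls short of 140859/130 but 5⁵ = 3125 reaches it, so n = 5.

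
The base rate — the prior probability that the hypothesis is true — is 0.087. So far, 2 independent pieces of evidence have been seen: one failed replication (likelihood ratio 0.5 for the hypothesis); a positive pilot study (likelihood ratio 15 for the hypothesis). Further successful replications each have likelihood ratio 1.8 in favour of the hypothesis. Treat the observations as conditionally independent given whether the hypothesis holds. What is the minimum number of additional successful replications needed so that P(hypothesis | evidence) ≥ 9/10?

Prior odds = 0.087/0.913 = 87/913.
Combined Bayes factor of the evidence already in hand = 0.5 × 15 = 7.5.
Odds after that evidence = (87/913) × 7.5 = 1305/1826.
Target odds = 0.9/0.1 = 9.
Need 1.8ⁿ ≥ 9 ÷ (1305/1826) = 1826/145.
1.8⁴ = 10.4976 falls short of 1826/145 but 1.8⁵ = 18.89568 reaches it, so n = 5.

5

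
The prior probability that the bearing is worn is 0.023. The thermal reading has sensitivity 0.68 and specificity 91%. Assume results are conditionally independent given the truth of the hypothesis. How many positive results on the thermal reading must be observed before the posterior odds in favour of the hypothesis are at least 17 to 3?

3

Prior odds = 0.023/0.977 = 23/977.
False-positive rate = 1 − 0.91 = 0.09; likelihood ratio of a positive = 0.68/0.09 = 68/9.
Target odds = 17/3.
Need (23/977) × (68/9)ⁿ ≥ 17/3, i.e. (68/9)ⁿ ≥ 16609/69.
(68/9)² = 4624/81 falls short of 16609/69 but (68/9)³ = 314432/729 reaches it, so n = 3.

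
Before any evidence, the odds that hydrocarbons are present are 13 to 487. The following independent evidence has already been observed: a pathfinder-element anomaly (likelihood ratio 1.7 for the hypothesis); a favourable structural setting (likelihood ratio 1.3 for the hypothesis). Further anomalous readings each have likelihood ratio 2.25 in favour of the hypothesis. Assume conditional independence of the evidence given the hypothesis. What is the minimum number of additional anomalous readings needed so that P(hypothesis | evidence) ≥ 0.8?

6

Prior odds = 13/487.
Combined Bayes factor of the evidence already in hand = 1.7 × 1.3 = 2.21.
Odds after that evidence = (13/487) × 2.21 = 2873/48700.
Target odds = 0.8/0.2 = 4.
Need 2.25ⁿ ≥ 4 ÷ (2873/48700) = 194800/2873.
2.25⁵ = 59049/1024 falls short of 194800/2873 but 2.25⁶ = 531441/4096 reaches it, so n = 6.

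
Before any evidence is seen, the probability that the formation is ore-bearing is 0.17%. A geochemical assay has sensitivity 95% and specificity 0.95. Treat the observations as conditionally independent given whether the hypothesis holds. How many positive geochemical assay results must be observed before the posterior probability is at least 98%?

Prior odds: 0.0017 ÷ 0.9983 = 17/9983.
False-positive rate = 1 − 0.95 = 0.05; likelihood ratio of a positive = 0.95/0.05 = 19.
Target odds: 0.98 ÷ 0.02 = 49.
Require 19ⁿ ≥ 49 ÷ (17/9983) = 489167/17.
19³ = 6859 falls short of 489167/17 but 19⁴ = 130321 reaches it, so n = 4.

4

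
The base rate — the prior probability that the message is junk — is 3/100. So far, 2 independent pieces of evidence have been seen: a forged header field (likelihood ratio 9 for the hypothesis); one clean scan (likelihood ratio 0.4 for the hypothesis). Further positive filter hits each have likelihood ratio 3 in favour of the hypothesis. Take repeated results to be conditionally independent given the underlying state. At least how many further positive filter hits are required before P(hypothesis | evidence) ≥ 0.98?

6

Prior odds = 0.03/0.97 = 3/97.
Combined Bayes factor of the evidence already in hand = 9 × 0.4 = 3.6.
Odds after that evidence = (3/97) × 3.6 = 54/485.
Target odds = 0.98/0.02 = 49.
Need 3ⁿ ≥ 49 ÷ (54/485) = 23765/54.
3⁵ = 243 falls short of 23765/54 but 3⁶ = 729 reaches it, so n = 6.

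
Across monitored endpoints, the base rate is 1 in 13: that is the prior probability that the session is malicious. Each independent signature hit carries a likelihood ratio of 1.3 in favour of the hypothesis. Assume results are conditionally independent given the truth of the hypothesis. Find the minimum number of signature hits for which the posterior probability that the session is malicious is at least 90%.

Prior odds: (1/13) ÷ (12/13) = 1/12.
Likelihood ratio per signature hit = 1.3.
Target odds: 0.9 ÷ 0.1 = 9.
Need (1/12) × 1.3ⁿ ≥ 9, i.e. 1.3ⁿ ≥ 108.
1.3¹⁷ ≈86.5042 falls short of 108 but 1.3¹⁸ ≈112.455 reaches it, so n = 18.

18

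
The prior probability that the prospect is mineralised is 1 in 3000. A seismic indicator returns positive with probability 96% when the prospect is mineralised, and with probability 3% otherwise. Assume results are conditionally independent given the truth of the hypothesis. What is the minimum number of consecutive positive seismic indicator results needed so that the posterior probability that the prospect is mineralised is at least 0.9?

Prior odds = (1/3000)/(2999/3000) = 1/2999.
Likelihood ratio of a positive result = 0.96/0.03 = 32.
Target odds: 0.9 ÷ 0.1 = 9.
Require 32ⁿ ≥ 9 ÷ (1/2999) = 26991.
32² = 1024 falls short of 26991 but 32³ = 32768 reaches it, so n = 3.

3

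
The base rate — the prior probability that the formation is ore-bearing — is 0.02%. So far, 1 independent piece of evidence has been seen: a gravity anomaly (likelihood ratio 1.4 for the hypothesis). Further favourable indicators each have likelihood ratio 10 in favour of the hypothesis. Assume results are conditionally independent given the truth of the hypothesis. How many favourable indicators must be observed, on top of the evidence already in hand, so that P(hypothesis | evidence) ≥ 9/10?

5

Prior odds = 0.0002/0.9998 = 1/4999.
Bayes factor of the evidence already in hand = 1.4.
Odds after that evidence = (1/4999) × 1.4 = 7/24995.
Target odds = 0.9/0.1 = 9.
Need 10ⁿ ≥ 9 ÷ (7/24995) = 224955/7.
10⁴ = 10000 falls short of 224955/7 but 10⁵ = 100000 reaches it, so n = 5.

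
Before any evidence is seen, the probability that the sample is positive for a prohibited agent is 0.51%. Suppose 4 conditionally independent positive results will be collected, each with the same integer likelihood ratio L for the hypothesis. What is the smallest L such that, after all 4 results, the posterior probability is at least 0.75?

Prior odds = 0.0051/0.9949 = 51/9949.
Target odds = 0.75/0.25 = 3.
Need L⁴ ≥ 3 ÷ (51/9949) = 9949/17.
4⁴ = 256 < 9949/17 ≤ 625 = 5⁴, so L = 5.

5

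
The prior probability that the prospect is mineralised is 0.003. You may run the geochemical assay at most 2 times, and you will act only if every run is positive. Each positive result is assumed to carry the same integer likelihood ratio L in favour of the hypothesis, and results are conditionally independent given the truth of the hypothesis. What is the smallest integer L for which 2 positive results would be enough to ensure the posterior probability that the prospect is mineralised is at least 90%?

55

Prior odds = 0.003/0.997 = 3/997.
Target odds = 0.9/0.1 = 9.
Need L² ≥ 9 ÷ (3/997) = 2991.
54² = 2916 < 2991 ≤ 3025 = 55², so L = 55.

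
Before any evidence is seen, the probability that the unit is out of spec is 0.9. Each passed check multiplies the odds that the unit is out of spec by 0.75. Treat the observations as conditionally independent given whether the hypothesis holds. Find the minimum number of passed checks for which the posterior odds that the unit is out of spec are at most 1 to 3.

12

Prior odds = 0.9/0.1 = 9.
Likelihood ratio per passed check = 0.75.
Target odds = 1/3.
Require 0.75ⁿ ≤ 1/3 ÷ 9 = 1/27.
0.75¹¹ = 177147/4194304 is still above 1/27 but 0.75¹² = 531441/16777216 is at or below it, so n = 12.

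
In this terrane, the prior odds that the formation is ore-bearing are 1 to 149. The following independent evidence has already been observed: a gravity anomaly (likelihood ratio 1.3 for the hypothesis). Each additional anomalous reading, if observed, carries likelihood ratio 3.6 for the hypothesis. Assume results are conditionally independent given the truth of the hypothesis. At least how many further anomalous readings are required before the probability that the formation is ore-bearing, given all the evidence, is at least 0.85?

Prior odds = 1/149.
Bayes factor of the evidence already in hand = 1.3.
Odds after that evidence = (1/149) × 1.3 = 13/1490.
Target odds = 0.85/0.15 = 17/3.
Need 3.6ⁿ ≥ 17/3 ÷ (13/1490) = 25330/39.
3.6⁵ = 604.66176 falls short of 25330/39 but 3.6⁶ = 34012224/15625 reaches it, so n = 6.

6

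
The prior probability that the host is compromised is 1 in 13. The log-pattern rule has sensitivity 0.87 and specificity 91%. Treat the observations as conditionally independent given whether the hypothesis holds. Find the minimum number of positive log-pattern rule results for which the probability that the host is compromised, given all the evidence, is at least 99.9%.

5

Prior odds = (1/13)/(12/13) = 1/12.
False-positive rate = 1 − 0.91 = 0.09; likelihood ratio of a positive = 0.87/0.09 = 29/3.
Target odds: 0.999 ÷ 0.001 = 999.
Require (29/3)ⁿ ≥ 999 ÷ (1/12) = 11988.
(29/3)⁴ = 707281/81 falls short of 11988 but (29/3)⁵ = 20511149/243 reaches it, so n = 5.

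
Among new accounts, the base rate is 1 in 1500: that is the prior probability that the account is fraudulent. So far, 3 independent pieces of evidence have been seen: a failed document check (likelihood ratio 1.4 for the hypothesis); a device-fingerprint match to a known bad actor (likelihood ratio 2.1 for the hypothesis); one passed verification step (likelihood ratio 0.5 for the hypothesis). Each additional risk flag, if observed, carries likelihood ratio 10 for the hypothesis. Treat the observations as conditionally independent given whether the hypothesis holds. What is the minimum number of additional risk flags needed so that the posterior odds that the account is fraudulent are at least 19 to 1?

Prior odds = (1/1500)/(1499/1500) = 1/1499.
Combined Bayes factor of the evidence already in hand = 1.4 × 2.1 × 0.5 = 1.47.
Odds after that evidence = (1/1499) × 1.47 = 147/149900.
Target odds = 19.
Need 10ⁿ ≥ 19 ÷ (147/149900) = 2848100/147.
10⁴ = 10000 falls short of 2848100/147 but 10⁵ = 100000 reaches it, so n = 5.

5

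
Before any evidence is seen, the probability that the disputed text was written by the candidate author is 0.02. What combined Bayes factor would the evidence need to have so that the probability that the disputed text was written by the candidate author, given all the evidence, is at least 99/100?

Prior odds = 0.02/0.98 = 1/49.
Target odds = 0.99/0.01 = 99.
Required Bayes factor = 99 ÷ (1/49) = 4851.

4851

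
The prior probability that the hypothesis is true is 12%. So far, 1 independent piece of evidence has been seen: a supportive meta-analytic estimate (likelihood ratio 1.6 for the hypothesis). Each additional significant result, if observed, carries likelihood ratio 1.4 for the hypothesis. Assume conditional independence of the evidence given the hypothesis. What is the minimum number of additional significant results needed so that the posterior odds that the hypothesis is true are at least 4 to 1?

Prior odds = 0.12/0.88 = 3/22.
Bayes factor of the evidence already in hand = 1.6.
Odds after that evidence = (3/22) × 1.6 = 12/55.
Target odds = 4.
Need 1.4ⁿ ≥ 4 ÷ (12/55) = 55/3.
1.4⁸ = 5764801/390625 falls short of 55/3 but 1.4⁹ = 40353607/1953125 reaches it, so n = 9.

9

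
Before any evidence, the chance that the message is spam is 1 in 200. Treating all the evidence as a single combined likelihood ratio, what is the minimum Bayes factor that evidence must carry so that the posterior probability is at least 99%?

Prior odds = 0.005/0.995 = 1/199.
Target odds = 0.99/0.01 = 99.
Required Bayes factor = 99 ÷ (1/199) = 19701.

19701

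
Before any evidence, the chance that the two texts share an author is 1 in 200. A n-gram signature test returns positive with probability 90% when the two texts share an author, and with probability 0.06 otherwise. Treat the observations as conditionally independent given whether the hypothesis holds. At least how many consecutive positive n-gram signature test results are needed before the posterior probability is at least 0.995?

4

Prior odds = 0.005/0.995 = 1/199.
Likelihood ratio of a positive result = 0.9/0.06 = 15.
Target posterior odds = 0.995/0.005 = 199.
Require 15ⁿ ≥ 199 ÷ (1/199) = 39601.
15³ = 3375 falls short of 39601 but 15⁴ = 50625 reaches it, so n = 4.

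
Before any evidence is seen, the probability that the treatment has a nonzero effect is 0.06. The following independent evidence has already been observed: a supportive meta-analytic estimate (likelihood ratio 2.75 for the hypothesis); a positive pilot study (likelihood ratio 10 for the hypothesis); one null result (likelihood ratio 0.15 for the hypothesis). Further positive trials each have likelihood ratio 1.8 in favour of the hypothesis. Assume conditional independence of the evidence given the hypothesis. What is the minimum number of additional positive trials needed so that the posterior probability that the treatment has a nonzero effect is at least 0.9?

7

Prior odds = 0.06/0.94 = 3/47.
Combined Bayes factor of the evidence already in hand = 2.75 × 10 × 0.15 = 4.125.
Odds after that evidence = (3/47) × 4.125 = 99/376.
Target odds = 0.9/0.1 = 9.
Need 1.8ⁿ ≥ 9 ÷ (99/376) = 376/11.
1.8⁶ = 531441/15625 falls short of 376/11 but 1.8⁷ = 4782969/78125 reaches it, so n = 7.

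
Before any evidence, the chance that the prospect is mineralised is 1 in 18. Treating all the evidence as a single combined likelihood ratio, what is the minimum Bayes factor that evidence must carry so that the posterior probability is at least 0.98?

833

Prior odds = (1/18)/(17/18) = 1/17.
Target odds = 0.98/0.02 = 49.
Required Bayes factor = 49 ÷ (1/17) = 833.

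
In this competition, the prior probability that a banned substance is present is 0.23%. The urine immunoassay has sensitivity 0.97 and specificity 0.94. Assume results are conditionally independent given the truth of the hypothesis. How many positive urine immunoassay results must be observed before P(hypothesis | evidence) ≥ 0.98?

4

Prior odds: 0.0023 ÷ 0.9977 = 23/9977.
False-positive rate = 1 − 0.94 = 0.06; likelihood ratio of a positive = 0.97/0.06 = 97/6.
Target odds: 0.98 ÷ 0.02 = 49.
Need (23/9977) × (97/6)ⁿ ≥ 49, i.e. (97/6)ⁿ ≥ 488873/23.
(97/6)³ = 912673/216 falls short of 488873/23 but (97/6)⁴ = 88529281/1296 reaches it, so n = 4.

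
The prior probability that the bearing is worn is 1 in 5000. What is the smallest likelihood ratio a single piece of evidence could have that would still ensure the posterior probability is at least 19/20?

Prior odds = 0.0002/0.9998 = 1/4999.
Target odds = 0.95/0.05 = 19.
Required Bayes factor = 19 ÷ (1/4999) = 94981.

94981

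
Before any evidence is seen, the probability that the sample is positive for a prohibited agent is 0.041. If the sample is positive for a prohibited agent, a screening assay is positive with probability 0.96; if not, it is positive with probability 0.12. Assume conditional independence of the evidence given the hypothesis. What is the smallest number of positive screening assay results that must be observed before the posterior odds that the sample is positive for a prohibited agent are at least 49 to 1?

Prior odds: 0.041 ÷ 0.959 = 41/959.
Likelihood ratio of a positive = 0.96/0.12 = 8.
Target odds = 49.
Need (41/959) × 8ⁿ ≥ 49, i.e. 8ⁿ ≥ 46991/41.
8³ = 512 falls short of 46991/41 but 8⁴ = 4096 reaches it, so n = 4.

4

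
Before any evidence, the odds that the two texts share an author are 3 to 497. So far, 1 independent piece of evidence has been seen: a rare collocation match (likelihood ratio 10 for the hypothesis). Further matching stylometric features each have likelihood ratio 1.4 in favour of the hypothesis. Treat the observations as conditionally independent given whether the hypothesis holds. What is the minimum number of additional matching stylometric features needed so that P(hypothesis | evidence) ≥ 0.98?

Prior odds = 3/497.
Bayes factor of the evidence already in hand = 10.
Odds after that evidence = (3/497) × 10 = 30/497.
Target odds = 0.98/0.02 = 49.
Need 1.4ⁿ ≥ 49 ÷ (30/497) = 24353/30.
1.4¹⁹ ≈597.63 falls short of 24353/30 but 1.4²⁰ ≈836.683 reaches it, so n = 20.

20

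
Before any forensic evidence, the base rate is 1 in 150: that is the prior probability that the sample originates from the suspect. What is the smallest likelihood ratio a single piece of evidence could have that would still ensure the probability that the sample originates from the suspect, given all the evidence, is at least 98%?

Prior odds = (1/150)/(149/150) = 1/149.
Target odds = 0.98/0.02 = 49.
Required Bayes factor = 49 ÷ (1/149) = 7301.

7301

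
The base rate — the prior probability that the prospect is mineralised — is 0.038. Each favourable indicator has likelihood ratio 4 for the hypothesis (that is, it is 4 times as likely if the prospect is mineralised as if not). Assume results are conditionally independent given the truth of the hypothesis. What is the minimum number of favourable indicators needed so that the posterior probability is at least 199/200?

7

Prior odds: 0.038 ÷ 0.962 = 19/481.
Likelihood ratio per favourable indicator = 4.
Target odds: 0.995 ÷ 0.005 = 199.
Require 4ⁿ ≥ 199 ÷ (19/481) = 95719/19.
4⁶ = 4096 falls short of 95719/19 but 4⁷ = 16384 reaches it, so n = 7.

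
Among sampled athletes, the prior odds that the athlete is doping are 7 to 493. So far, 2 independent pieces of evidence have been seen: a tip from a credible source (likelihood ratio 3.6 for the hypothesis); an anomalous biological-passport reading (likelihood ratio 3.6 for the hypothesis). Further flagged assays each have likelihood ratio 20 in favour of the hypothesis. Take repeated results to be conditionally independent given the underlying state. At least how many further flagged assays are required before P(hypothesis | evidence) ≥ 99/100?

3

Prior odds = 7/493.
Combined Bayes factor of the evidence already in hand = 3.6 × 3.6 = 12.96.
Odds after that evidence = (7/493) × 12.96 = 2268/12325.
Target odds = 0.99/0.01 = 99.
Need 20ⁿ ≥ 99 ÷ (2268/12325) = 135575/252.
20² = 400 falls short of 135575/252 but 20³ = 8000 reaches it, so n = 3.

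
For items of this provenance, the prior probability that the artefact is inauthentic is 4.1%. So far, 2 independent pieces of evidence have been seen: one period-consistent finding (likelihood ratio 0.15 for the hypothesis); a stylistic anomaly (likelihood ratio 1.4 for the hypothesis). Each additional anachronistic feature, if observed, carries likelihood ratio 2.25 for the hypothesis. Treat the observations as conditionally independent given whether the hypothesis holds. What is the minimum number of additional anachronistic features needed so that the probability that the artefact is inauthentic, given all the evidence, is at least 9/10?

Prior odds = 0.041/0.959 = 41/959.
Combined Bayes factor of the evidence already in hand = 0.15 × 1.4 = 0.21.
Odds after that evidence = (41/959) × 0.21 = 123/13700.
Target odds = 0.9/0.1 = 9.
Need 2.25ⁿ ≥ 9 ÷ (123/13700) = 41100/41.
2.25⁸ = 43046721/65536 falls short of 41100/41 but 2.25⁹ = 387420489/262144 reaches it, so n = 9.

9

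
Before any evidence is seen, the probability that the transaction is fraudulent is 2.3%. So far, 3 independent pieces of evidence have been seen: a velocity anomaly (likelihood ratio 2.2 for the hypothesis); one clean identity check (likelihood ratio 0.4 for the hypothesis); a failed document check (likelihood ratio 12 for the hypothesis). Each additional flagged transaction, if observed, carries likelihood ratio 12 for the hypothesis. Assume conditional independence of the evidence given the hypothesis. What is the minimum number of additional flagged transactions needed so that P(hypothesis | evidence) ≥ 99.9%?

Prior odds = 0.023/0.977 = 23/977.
Combined Bayes factor of the evidence already in hand = 2.2 × 0.4 × 12 = 10.56.
Odds after that evidence = (23/977) × 10.56 = 6072/24425.
Target odds = 0.999/0.001 = 999.
Need 12ⁿ ≥ 999 ÷ (6072/24425) = 8133525/2024.
12³ = 1728 falls short of 8133525/2024 but 12⁴ = 20736 reaches it, so n = 4.

4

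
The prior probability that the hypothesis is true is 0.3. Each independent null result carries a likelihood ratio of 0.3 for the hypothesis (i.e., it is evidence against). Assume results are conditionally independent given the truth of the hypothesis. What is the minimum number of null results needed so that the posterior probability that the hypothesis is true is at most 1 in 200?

Prior odds = 0.3/0.7 = 3/7.
Likelihood ratio per null result = 0.3.
Target posterior odds = 0.005/0.995 = 1/199.
Need (3/7) × 0.3ⁿ ≤ 1/199, i.e. 0.3ⁿ ≤ 7/597.
0.3³ = 0.027 is still above 7/597 but 0.3⁴ = 0.0081 is at or below it, so n = 4.

4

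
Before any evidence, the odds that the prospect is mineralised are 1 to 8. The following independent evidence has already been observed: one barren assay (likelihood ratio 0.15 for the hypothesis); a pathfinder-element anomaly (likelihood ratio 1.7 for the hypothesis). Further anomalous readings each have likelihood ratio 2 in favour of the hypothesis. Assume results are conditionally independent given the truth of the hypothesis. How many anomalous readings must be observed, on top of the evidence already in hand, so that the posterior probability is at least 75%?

7

Prior odds = 0.125.
Combined Bayes factor of the evidence already in hand = 0.15 × 1.7 = 0.255.
Odds after that evidence = 0.125 × 0.255 = 0.031875.
Target odds = 0.75/0.25 = 3.
Need 2ⁿ ≥ 3 ÷ 0.031875 = 1600/17.
2⁶ = 64 falls short of 1600/17 but 2⁷ = 128 reaches it, so n = 7.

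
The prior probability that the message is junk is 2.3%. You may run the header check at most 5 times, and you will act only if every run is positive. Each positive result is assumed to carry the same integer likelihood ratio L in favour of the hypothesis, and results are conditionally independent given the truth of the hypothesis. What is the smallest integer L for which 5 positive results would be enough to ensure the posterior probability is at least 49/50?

5

Prior odds = 0.023/0.977 = 23/977.
Target odds = 0.98/0.02 = 49.
Need L⁵ ≥ 49 ÷ (23/977) = 47873/23.
4⁵ = 1024 < 47873/23 ≤ 3125 = 5⁵, so L = 5.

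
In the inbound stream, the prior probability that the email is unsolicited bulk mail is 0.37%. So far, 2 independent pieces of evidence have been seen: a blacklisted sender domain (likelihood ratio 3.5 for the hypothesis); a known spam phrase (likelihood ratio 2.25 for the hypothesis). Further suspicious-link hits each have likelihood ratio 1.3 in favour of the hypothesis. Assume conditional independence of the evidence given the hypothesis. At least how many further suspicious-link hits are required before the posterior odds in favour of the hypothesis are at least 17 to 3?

Prior odds = 0.0037/0.9963 = 37/9963.
Combined Bayes factor of the evidence already in hand = 3.5 × 2.25 = 7.875.
Odds after that evidence = (37/9963) × 7.875 = 259/8856.
Target odds = 17/3.
Need 1.3ⁿ ≥ 17/3 ÷ (259/8856) = 50184/259.
1.3²⁰ ≈190.05 falls short of 50184/259 but 1.3²¹ ≈247.065 reaches it, so n = 21.

21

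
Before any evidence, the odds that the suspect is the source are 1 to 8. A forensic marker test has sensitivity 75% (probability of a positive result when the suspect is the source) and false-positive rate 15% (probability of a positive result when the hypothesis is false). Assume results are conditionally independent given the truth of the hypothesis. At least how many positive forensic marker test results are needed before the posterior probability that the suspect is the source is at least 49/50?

Prior odds = 0.125.
Likelihood ratio of a positive result = 0.75/0.15 = 5.
Target posterior odds = 0.98/0.02 = 49.
Need 0.125 × 5ⁿ ≥ 49, i.e. 5ⁿ ≥ 392.
5³ = 125 falls short of 392 but 5⁴ = 625 reaches it, so n = 4.

4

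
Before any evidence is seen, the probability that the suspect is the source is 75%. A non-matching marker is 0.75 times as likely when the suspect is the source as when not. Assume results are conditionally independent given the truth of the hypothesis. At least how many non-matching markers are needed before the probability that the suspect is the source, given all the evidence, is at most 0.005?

23

Prior odds: 0.75 ÷ 0.25 = 3.
Likelihood ratio per non-matching marker = 0.75.
Target posterior odds = 0.005/0.995 = 1/199.
Require 0.75ⁿ ≤ 1/199 ÷ 3 = 1/597.
0.75²² ≈0.00178381 is still above 1/597 but 0.75²³ ≈0.00133786 is at or below it, so n = 23.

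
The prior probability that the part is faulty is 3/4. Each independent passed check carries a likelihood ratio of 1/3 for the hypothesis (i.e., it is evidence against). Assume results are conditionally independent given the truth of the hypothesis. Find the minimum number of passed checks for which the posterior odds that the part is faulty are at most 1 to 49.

5

Prior odds: 0.75 ÷ 0.25 = 3.
Likelihood ratio per passed check = 1/3.
Target odds = 1/49.
Require (1/3)ⁿ ≤ 1/49 ÷ 3 = 1/147.
(1/3)⁴ = 1/81 is still above 1/147 but (1/3)⁵ = 1/243 is at or below it, so n = 5.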